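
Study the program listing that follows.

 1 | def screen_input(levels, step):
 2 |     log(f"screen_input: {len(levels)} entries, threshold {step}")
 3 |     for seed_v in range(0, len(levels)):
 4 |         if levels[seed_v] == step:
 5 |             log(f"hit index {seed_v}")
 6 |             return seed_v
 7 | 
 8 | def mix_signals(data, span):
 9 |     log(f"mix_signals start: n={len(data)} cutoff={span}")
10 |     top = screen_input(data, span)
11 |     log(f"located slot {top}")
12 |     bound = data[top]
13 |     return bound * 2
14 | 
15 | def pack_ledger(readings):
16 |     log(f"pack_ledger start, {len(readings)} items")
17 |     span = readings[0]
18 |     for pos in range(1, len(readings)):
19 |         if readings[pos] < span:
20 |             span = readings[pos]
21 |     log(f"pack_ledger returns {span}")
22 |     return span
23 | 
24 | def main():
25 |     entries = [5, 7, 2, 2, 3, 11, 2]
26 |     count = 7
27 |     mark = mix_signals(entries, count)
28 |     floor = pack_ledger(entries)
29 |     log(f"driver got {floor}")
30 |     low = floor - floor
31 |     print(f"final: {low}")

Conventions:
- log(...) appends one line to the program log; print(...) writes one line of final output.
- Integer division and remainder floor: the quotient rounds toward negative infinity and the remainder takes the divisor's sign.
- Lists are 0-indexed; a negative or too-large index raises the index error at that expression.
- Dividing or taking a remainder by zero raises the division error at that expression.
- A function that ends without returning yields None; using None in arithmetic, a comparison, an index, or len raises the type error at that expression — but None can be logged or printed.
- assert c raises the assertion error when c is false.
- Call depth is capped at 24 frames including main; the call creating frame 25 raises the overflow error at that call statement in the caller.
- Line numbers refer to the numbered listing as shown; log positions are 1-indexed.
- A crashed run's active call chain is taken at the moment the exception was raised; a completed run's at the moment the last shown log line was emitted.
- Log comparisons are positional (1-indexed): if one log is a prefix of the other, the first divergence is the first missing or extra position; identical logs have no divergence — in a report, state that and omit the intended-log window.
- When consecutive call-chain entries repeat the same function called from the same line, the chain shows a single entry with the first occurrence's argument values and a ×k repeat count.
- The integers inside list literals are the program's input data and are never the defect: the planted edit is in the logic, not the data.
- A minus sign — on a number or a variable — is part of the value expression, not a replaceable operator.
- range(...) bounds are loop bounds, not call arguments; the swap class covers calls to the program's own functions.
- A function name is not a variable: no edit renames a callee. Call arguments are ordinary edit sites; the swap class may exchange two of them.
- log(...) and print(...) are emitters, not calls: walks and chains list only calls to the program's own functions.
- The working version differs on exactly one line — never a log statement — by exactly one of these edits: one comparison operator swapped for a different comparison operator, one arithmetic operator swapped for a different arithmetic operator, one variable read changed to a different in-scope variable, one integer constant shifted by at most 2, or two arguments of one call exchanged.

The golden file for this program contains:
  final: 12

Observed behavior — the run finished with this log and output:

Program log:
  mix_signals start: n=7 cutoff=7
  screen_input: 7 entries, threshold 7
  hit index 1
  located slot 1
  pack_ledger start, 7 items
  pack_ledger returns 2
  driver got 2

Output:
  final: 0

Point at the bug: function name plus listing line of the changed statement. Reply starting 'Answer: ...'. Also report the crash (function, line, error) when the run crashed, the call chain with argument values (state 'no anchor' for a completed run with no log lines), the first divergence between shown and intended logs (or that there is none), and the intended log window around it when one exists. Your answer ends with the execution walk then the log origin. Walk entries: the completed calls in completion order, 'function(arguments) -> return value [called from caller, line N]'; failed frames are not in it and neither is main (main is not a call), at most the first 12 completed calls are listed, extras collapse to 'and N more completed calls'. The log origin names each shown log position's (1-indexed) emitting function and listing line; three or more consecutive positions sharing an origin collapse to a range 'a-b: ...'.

Answer: the defect is in main at line 30.
The tell: Every logged value matches the working version; the printed result is what differs.
Call chain: main.
First divergence: there is none — every log position agrees.
Execution walk:
  screen_input([5, 7, 2, 2, 3, 11, 2], 7) -> 1  [called from mix_signals, line 10]
  mix_signals([5, 7, 2, 2, 3, 11, 2], 7) -> 14  [called from main, line 27]
  pack_ledger([5, 7, 2, 2, 3, 11, 2]) -> 2  [called from main, line 28]
Origin of each log line:
  1: logged in mix_signals at line 9
  2: logged in screen_input at line 2
  3: logged in screen_input at line 5
  4: logged in mix_signals at line 11
  5: logged in pack_ledger at line 16
  6: logged in pack_ledger at line 21
  7: logged in main at line 29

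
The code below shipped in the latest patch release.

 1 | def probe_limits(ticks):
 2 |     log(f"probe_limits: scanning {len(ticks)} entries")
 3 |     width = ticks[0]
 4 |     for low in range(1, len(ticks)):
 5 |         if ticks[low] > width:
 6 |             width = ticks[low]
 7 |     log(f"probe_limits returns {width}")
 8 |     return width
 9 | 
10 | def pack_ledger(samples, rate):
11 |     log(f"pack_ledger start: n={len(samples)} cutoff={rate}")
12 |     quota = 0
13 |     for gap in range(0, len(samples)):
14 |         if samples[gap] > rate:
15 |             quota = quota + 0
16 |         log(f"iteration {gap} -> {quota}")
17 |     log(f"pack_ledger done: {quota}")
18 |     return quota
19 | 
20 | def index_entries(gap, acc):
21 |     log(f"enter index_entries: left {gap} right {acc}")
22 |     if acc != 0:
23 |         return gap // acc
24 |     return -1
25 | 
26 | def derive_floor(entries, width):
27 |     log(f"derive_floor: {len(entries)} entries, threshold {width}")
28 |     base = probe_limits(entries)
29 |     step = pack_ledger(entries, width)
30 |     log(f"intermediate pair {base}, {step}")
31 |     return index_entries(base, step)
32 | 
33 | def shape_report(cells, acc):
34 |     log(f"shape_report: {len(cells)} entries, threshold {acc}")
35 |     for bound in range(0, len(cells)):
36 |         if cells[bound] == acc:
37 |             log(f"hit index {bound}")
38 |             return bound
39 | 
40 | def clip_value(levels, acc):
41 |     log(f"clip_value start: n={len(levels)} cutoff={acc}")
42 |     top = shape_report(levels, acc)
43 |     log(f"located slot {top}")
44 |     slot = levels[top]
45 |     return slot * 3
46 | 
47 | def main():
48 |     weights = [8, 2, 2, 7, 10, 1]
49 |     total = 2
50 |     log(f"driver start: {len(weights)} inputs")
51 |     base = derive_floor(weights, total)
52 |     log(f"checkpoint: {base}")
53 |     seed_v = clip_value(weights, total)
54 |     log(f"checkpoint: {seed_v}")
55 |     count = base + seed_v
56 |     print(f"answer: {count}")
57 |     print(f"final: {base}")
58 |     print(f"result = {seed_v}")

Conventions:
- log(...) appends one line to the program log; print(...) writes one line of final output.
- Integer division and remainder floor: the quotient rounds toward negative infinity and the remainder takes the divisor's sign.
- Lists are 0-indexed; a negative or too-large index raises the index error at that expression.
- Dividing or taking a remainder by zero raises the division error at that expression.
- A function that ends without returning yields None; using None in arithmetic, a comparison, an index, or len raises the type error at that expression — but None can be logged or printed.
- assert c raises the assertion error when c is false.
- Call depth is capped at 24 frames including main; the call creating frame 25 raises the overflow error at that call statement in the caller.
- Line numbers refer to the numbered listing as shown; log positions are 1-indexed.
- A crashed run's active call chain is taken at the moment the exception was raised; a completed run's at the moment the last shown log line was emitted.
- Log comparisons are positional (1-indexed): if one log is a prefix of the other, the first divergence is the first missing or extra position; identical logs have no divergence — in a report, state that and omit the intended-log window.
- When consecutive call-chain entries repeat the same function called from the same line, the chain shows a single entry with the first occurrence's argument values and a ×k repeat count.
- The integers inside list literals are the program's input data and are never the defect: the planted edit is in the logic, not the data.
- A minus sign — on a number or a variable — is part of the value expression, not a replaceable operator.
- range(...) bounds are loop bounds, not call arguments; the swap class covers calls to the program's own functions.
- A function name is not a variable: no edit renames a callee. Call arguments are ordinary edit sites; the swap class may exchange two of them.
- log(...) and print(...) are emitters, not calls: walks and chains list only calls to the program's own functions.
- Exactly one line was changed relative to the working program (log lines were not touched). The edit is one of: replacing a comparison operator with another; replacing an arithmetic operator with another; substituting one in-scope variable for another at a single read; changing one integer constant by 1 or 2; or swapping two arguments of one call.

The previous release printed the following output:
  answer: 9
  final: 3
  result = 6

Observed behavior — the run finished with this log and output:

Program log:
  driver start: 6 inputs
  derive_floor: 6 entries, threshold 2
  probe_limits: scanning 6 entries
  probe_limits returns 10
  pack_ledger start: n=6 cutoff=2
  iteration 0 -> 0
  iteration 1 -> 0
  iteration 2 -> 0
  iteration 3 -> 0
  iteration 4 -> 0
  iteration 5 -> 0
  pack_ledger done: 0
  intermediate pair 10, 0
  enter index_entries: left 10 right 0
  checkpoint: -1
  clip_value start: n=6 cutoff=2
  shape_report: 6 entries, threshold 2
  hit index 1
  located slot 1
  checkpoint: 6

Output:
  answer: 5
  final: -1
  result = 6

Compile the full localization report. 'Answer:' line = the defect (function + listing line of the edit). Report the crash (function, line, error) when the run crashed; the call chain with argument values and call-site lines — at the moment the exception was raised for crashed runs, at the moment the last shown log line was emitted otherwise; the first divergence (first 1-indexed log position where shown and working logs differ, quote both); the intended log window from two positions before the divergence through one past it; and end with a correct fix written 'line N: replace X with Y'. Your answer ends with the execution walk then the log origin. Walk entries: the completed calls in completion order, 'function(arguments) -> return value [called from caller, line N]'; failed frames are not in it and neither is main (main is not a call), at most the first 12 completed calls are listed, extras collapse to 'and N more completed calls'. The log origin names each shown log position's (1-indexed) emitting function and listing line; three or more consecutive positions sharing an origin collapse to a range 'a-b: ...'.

Answer: the defect is in pack_ledger at line 15.
Key observation: The earliest visible damage is log position 6 — 'iteration 0 -> 0' rather than the intended 'iteration 0 -> 1'.
Call chain: main.
First divergence: position 6 — shown 'iteration 0 -> 0', intended 'iteration 0 -> 1'.
Intended log window:
  4: probe_limits returns 10
  5: pack_ledger start: n=6 cutoff=2
  6: iteration 0 -> 1
  7: iteration 1 -> 1
Execution walk:
  probe_limits([8, 2, 2, 7, 10, 1]) -> 10  [called from derive_floor, line 28]
  pack_ledger([8, 2, 2, 7, 10, 1], 2) -> 0  [called from derive_floor, line 29]
  index_entries(10, 0) -> -1  [called from derive_floor, line 31]
  derive_floor([8, 2, 2, 7, 10, 1], 2) -> -1  [called from main, line 51]
  shape_report([8, 2, 2, 7, 10, 1], 2) -> 1  [called from clip_value, line 42]
  clip_value([8, 2, 2, 7, 10, 1], 2) -> 6  [called from main, line 53]
Origin of each log line:
  1: logged in main at line 50
  2: logged in derive_floor at line 27
  3: logged in probe_limits at line 2
  4: logged in probe_limits at line 7
  5: logged in pack_ledger at line 11
  6-11: logged in pack_ledger at line 16
  12: logged in pack_ledger at line 17
  13: logged in derive_floor at line 30
  14: logged in index_entries at line 21
  15: logged in main at line 52
  16: logged in clip_value at line 41
  17: logged in shape_report at line 34
  18: logged in shape_report at line 37
  19: logged in clip_value at line 43
  20: logged in main at line 54
A correct fix: line 15: replace `0` with `1`.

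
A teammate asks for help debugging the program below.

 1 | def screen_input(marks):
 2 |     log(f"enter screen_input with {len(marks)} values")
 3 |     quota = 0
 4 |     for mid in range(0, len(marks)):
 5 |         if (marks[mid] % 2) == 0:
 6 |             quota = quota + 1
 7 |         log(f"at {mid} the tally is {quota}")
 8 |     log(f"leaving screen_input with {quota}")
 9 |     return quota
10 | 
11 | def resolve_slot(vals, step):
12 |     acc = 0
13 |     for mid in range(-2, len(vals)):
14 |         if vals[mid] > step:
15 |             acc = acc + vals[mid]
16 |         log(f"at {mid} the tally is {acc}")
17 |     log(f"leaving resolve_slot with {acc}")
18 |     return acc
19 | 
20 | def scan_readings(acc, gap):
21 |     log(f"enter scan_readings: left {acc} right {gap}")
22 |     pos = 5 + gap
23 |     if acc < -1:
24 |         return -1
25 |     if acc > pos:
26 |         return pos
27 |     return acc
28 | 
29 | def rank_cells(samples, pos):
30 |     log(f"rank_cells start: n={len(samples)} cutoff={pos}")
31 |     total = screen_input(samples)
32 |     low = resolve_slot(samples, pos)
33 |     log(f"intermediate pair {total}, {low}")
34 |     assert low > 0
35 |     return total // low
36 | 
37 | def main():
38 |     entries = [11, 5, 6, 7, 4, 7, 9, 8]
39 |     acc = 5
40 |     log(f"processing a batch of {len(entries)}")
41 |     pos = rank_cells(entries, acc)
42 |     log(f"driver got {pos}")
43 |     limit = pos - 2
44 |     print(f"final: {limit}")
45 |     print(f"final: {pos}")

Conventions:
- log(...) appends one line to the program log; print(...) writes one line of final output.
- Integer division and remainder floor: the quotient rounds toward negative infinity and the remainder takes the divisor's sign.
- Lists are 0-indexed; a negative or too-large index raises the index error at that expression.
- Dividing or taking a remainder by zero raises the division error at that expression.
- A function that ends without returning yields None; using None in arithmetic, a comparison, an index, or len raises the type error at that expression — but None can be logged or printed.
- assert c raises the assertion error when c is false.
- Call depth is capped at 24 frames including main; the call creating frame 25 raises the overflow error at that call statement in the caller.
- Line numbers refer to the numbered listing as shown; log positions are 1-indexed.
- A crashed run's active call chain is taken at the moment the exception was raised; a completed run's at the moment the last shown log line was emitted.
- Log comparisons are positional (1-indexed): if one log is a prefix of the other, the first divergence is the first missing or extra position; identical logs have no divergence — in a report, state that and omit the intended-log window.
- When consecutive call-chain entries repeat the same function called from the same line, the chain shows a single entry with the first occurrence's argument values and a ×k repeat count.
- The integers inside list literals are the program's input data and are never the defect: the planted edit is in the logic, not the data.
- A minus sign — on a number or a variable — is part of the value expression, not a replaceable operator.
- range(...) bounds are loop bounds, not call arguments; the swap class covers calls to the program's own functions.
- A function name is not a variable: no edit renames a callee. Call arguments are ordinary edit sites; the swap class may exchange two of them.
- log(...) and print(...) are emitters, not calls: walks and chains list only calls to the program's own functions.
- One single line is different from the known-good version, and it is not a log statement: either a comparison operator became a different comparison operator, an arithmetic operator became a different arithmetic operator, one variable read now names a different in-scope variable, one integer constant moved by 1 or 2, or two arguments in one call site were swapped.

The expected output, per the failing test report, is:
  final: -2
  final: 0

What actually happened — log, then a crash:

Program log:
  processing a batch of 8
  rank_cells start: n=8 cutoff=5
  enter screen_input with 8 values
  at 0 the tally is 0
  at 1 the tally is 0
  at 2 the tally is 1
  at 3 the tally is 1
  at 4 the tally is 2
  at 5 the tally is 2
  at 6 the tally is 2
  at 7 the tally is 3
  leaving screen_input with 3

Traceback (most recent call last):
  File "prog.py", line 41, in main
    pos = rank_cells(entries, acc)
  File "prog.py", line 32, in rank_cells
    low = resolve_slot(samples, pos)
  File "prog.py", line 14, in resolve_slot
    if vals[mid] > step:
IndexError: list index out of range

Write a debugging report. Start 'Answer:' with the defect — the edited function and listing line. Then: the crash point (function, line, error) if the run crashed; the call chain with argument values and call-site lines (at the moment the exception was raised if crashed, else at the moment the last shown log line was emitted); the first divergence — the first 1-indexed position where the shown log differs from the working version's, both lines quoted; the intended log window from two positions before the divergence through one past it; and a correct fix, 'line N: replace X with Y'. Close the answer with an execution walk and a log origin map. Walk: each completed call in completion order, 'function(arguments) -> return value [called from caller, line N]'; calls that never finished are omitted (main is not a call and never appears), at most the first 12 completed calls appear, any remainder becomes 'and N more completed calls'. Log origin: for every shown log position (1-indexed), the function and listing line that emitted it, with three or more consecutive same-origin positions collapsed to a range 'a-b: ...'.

Answer: the defect is in resolve_slot at line 13.
Key fact: The faulty run's log stops after 12 lines; the working version's next line would be 'at 0 the tally is 11'.
Crash: resolve_slot, line 14, IndexError.
Call chain: main -> rank_cells([11, 5, 6, 7, 4, 7, 9, 8], 5) (called at line 41) -> resolve_slot([11, 5, 6, 7, 4, 7, 9, 8], 5) (called at line 32).
First divergence: position 13 (shown log ended at 12 lines; the working version continues: 'at 0 the tally is 11').
Intended log window:
  11: at 7 the tally is 3
  12: leaving screen_input with 3
  13: at 0 the tally is 11
  14: at 1 the tally is 11
Execution walk:
  screen_input([11, 5, 6, 7, 4, 7, 9, 8]) -> 3  [called from rank_cells, line 31]
Origin of each log line:
  1 — main, line 40
  2 — rank_cells, line 30
  3 — screen_input, line 2
  4-11 — screen_input, line 7
  12 — screen_input, line 8
A correct fix: line 13: replace `-2` with `0`.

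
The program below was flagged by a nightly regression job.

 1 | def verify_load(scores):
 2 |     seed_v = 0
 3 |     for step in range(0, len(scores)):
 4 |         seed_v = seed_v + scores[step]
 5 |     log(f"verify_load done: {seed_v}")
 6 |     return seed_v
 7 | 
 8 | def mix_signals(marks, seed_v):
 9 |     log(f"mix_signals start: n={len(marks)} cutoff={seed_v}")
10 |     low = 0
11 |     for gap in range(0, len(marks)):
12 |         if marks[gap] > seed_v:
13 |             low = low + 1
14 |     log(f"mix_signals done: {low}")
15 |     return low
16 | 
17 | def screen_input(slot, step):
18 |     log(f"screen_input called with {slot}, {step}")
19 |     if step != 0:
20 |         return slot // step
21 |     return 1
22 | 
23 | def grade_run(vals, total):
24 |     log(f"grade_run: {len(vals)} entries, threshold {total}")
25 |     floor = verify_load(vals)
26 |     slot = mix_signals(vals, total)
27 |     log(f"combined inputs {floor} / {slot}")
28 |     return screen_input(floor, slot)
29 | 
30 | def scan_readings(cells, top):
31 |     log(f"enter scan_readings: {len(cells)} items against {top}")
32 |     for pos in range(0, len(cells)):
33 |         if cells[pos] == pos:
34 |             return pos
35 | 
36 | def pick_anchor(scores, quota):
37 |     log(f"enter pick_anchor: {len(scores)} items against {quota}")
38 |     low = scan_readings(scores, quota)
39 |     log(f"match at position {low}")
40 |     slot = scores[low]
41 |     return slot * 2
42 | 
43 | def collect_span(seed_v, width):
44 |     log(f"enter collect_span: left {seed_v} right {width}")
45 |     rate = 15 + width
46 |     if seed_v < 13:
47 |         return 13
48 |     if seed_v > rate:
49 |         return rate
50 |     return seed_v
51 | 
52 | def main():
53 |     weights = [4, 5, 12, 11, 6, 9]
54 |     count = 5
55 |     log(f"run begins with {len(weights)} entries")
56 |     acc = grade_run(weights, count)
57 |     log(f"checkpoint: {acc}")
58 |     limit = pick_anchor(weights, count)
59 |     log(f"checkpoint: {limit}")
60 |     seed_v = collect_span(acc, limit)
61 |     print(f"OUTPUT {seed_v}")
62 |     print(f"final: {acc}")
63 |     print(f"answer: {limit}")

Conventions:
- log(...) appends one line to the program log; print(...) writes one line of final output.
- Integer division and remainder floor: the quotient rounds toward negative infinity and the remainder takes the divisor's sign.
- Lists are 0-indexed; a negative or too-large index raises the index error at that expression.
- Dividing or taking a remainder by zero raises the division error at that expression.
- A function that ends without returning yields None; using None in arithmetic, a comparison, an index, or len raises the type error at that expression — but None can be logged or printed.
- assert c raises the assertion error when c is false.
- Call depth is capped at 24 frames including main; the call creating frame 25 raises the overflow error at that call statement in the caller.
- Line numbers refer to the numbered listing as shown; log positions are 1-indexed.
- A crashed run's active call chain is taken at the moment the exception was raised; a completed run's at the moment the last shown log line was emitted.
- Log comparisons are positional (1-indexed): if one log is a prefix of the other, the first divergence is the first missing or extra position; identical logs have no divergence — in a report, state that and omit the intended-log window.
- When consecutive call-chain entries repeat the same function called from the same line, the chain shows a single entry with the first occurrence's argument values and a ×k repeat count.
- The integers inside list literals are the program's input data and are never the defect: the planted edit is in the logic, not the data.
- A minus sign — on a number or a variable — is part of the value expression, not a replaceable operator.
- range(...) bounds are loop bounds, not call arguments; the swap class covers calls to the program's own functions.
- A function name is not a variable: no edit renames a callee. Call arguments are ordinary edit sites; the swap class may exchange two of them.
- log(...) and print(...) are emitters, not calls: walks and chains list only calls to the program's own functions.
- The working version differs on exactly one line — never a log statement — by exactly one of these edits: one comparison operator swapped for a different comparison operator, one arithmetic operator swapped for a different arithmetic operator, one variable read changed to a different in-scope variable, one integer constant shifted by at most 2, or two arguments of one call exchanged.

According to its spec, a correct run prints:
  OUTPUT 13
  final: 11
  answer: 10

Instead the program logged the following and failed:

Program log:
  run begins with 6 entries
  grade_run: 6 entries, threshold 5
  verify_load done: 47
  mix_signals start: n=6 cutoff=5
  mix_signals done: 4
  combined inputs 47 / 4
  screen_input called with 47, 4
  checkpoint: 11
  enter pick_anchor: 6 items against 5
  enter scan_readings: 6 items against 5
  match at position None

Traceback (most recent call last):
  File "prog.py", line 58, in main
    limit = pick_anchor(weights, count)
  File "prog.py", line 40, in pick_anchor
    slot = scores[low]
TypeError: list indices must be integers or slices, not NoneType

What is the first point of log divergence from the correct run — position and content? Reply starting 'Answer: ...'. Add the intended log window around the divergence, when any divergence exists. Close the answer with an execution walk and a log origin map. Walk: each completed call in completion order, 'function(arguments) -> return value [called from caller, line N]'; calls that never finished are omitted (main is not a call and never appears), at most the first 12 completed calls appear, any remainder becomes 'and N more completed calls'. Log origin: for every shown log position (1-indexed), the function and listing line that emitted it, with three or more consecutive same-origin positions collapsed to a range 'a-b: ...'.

Answer: position 11 — shown 'match at position None', intended 'match at position 1'.
Intended log window:
  9: enter pick_anchor: 6 items against 5
  10: enter scan_readings: 6 items against 5
  11: match at position 1
  12: checkpoint: 10
Execution walk:
  verify_load([4, 5, 12, 11, 6, 9]) -> 47  [called from grade_run, line 25]
  mix_signals([4, 5, 12, 11, 6, 9], 5) -> 4  [called from grade_run, line 26]
  screen_input(47, 4) -> 11  [called from grade_run, line 28]
  grade_run([4, 5, 12, 11, 6, 9], 5) -> 11  [called from main, line 56]
  scan_readings([4, 5, 12, 11, 6, 9], 5) -> None  [called from pick_anchor, line 38]
Log origin:
  1 — main, line 55
  2 — grade_run, line 24
  3 — verify_load, line 5
  4 — mix_signals, line 9
  5 — mix_signals, line 14
  6 — grade_run, line 27
  7 — screen_input, line 18
  8 — main, line 57
  9 — pick_anchor, line 37
  10 — scan_readings, line 31
  11 — pick_anchor, line 39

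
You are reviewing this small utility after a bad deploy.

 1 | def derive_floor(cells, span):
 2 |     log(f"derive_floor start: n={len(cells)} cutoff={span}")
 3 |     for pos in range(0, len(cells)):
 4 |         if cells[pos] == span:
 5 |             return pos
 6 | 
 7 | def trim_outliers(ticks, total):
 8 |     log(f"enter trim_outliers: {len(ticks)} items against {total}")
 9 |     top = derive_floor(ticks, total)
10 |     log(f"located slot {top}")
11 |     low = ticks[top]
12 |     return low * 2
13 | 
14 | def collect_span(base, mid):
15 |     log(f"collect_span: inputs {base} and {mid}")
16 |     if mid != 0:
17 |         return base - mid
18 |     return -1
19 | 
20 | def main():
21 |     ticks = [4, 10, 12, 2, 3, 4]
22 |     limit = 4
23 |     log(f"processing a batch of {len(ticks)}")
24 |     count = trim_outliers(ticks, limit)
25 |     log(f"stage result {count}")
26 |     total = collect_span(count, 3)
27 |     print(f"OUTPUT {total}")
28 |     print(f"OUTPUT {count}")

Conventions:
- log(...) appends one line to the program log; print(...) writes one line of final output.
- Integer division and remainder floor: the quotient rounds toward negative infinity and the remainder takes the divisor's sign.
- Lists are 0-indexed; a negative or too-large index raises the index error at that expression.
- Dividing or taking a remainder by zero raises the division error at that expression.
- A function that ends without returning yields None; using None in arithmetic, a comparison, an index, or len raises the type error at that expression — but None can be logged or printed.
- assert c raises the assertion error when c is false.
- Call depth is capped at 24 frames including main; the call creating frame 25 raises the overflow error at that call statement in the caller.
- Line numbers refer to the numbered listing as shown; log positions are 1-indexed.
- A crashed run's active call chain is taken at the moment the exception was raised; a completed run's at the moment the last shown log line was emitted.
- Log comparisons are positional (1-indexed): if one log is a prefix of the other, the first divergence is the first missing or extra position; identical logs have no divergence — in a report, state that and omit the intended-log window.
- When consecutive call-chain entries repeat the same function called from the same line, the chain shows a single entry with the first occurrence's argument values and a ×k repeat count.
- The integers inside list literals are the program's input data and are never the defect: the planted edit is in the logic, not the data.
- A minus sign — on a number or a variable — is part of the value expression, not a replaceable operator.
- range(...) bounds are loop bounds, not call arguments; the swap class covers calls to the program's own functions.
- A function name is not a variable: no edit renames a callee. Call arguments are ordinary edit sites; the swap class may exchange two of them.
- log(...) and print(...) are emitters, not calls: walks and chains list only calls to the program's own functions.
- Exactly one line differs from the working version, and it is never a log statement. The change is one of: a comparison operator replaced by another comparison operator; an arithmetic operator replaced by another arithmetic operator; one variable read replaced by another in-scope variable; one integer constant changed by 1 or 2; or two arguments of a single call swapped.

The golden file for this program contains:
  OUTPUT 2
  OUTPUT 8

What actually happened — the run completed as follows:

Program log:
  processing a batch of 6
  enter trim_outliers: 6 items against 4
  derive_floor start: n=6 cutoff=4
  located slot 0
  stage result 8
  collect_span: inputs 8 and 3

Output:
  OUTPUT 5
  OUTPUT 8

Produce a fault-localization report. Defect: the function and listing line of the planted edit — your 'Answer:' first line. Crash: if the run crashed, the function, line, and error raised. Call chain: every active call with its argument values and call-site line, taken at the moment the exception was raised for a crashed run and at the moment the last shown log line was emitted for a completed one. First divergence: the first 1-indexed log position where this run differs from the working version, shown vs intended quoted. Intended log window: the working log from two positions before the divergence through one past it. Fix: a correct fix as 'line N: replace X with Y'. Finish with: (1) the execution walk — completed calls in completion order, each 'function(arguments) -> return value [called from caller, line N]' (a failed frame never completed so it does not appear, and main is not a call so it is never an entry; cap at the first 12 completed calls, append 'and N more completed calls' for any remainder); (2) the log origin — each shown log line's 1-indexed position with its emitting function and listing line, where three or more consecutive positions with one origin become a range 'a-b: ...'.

Answer: the defect is in collect_span at line 17.
Core observation: Nothing in the log betrays the bug — only the output does.
Call chain: main -> collect_span(8, 3) (called at line 26).
First divergence: none — the logs agree in full.
Execution walk:
  derive_floor([4, 10, 12, 2, 3, 4], 4) -> 0  [called from trim_outliers, line 9]
  trim_outliers([4, 10, 12, 2, 3, 4], 4) -> 8  [called from main, line 24]
  collect_span(8, 3) -> 5  [called from main, line 26]
Origin of each log line:
  1: emitted by main (line 23)
  2: emitted by trim_outliers (line 8)
  3: emitted by derive_floor (line 2)
  4: emitted by trim_outliers (line 10)
  5: emitted by main (line 25)
  6: emitted by collect_span (line 15)
A correct fix: line 17: replace `-` with `%`.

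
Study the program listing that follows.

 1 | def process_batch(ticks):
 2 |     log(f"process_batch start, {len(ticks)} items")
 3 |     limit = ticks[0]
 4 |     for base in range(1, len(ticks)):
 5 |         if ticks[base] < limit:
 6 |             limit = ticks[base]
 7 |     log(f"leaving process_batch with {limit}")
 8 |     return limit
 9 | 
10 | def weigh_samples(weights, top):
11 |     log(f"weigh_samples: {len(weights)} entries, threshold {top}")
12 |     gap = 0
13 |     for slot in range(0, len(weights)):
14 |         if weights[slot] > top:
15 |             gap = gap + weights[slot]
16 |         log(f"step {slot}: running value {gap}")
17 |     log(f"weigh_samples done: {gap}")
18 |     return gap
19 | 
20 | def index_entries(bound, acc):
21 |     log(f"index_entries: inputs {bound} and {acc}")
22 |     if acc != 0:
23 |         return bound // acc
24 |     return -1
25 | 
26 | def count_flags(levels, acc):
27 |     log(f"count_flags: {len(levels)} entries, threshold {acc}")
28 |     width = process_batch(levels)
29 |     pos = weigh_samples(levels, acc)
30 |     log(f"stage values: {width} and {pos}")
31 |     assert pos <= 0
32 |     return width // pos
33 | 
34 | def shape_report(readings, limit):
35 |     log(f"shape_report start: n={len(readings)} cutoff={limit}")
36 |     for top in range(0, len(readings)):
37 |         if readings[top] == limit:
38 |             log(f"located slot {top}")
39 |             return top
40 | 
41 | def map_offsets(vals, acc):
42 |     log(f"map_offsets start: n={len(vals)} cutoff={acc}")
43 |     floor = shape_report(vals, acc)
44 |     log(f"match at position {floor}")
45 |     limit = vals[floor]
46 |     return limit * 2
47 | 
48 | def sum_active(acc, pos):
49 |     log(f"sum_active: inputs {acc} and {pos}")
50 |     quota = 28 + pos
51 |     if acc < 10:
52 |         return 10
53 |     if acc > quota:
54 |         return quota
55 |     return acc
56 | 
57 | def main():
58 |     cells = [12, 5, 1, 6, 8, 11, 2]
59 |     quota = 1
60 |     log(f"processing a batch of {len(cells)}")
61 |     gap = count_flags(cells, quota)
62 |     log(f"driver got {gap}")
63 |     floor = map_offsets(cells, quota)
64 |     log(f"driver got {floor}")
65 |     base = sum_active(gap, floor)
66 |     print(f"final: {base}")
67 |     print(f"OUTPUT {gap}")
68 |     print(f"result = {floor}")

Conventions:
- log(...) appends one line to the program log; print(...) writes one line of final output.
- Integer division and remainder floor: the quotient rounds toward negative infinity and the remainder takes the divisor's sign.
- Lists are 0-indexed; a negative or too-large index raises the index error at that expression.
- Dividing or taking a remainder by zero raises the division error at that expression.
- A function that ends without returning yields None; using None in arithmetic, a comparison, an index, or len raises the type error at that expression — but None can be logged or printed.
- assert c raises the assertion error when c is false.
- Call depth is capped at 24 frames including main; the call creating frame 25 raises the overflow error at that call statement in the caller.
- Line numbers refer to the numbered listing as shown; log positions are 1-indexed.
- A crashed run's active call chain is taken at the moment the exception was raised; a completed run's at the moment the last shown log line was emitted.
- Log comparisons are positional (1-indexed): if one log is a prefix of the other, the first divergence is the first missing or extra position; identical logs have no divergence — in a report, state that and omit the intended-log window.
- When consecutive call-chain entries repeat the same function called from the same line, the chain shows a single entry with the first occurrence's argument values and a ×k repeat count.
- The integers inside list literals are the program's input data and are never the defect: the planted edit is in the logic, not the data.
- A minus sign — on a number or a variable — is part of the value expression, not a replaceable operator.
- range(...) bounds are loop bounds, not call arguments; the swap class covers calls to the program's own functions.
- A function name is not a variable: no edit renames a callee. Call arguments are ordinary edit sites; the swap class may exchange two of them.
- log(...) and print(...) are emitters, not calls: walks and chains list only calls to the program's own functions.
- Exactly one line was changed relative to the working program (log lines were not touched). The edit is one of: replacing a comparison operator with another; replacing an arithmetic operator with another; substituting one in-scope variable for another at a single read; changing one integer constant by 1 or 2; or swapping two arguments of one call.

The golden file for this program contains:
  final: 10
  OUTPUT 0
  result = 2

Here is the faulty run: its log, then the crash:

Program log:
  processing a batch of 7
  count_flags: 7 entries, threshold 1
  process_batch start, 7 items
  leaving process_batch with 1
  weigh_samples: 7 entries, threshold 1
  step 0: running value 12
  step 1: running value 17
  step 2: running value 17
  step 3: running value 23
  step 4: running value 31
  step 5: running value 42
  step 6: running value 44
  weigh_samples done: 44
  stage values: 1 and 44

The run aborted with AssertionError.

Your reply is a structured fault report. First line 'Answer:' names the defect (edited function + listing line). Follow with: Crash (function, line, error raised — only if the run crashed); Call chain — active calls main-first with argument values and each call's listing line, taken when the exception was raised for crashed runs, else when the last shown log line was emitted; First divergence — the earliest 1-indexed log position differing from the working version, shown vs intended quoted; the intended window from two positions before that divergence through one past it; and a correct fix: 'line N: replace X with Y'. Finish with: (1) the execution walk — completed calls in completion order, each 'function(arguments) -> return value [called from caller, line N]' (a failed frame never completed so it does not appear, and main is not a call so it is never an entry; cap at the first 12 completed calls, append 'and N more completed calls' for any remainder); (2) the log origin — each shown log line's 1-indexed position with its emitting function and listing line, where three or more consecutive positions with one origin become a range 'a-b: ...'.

Answer: the defect is in count_flags at line 31.
Key fact: Only 14 log lines were emitted before the run died; the intended continuation was 'driver got 0'.
Crash: count_flags, line 31, AssertionError.
Call chain: main -> count_flags([12, 5, 1, 6, 8, 11, 2], 1) (called at line 61).
First divergence: position 15; the shown log stops at 14 lines while the working version next logs 'driver got 0'.
Intended log window:
  13: weigh_samples done: 44
  14: stage values: 1 and 44
  15: driver got 0
  16: map_offsets start: n=7 cutoff=1
Execution walk:
  process_batch([12, 5, 1, 6, 8, 11, 2]) -> 1  [called from count_flags, line 28]
  weigh_samples([12, 5, 1, 6, 8, 11, 2], 1) -> 44  [called from count_flags, line 29]
Log origins:
  1 — main, line 60
  2 — count_flags, line 27
  3 — process_batch, line 2
  4 — process_batch, line 7
  5 — weigh_samples, line 11
  6-12 — weigh_samples, line 16
  13 — weigh_samples, line 17
  14 — count_flags, line 30
A correct fix: line 31: replace `<=` with `>`.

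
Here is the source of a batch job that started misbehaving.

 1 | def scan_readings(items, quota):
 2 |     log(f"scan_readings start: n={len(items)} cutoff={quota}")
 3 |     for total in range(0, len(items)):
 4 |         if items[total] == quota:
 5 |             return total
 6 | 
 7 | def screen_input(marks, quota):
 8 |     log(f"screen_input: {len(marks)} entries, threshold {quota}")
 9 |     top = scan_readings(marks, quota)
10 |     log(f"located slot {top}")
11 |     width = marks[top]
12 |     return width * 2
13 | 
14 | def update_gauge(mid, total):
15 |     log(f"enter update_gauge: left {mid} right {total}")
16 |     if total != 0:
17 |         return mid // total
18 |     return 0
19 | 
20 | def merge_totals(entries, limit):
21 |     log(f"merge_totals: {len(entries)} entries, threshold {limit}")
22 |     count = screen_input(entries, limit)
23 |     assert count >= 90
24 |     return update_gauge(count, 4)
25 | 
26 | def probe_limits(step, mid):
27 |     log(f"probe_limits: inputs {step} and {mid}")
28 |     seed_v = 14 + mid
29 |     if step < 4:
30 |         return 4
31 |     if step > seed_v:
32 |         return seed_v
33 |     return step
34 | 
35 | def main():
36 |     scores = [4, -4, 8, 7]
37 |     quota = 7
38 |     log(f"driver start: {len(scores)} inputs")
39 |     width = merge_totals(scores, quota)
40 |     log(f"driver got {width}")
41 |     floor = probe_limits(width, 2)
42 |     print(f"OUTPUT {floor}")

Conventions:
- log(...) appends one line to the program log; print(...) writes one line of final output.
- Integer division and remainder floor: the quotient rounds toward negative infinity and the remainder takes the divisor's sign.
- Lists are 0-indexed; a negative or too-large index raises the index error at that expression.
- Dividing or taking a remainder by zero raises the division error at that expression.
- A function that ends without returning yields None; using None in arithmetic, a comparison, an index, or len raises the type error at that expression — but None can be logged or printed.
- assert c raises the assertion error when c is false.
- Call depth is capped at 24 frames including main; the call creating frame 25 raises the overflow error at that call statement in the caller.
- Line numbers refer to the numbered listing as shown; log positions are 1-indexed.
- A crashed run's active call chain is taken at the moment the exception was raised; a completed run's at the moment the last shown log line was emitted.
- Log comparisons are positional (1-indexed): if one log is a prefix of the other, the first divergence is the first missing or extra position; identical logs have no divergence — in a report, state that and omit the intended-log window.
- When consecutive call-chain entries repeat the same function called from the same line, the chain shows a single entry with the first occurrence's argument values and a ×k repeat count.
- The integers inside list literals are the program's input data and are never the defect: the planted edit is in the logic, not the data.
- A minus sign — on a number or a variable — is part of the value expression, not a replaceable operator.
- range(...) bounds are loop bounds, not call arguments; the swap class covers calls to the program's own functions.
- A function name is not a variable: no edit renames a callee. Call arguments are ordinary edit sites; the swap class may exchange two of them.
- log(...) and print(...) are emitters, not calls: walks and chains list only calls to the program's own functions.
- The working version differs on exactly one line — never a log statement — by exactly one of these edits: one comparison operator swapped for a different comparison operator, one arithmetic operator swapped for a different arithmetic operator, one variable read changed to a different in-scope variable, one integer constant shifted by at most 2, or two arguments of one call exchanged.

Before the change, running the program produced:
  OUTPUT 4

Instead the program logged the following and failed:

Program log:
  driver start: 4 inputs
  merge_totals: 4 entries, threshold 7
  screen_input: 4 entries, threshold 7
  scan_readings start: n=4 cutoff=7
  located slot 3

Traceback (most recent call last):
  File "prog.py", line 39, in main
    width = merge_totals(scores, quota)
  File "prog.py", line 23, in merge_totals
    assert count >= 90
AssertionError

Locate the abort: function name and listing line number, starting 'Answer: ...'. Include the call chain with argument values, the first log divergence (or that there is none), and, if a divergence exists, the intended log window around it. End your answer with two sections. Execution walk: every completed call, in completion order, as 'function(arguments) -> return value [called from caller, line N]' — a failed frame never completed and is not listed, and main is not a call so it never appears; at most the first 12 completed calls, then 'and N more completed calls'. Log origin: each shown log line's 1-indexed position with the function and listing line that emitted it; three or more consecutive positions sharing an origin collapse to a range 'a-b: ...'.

Answer: the error was raised in merge_totals, line 23.
The tell: The log ends early — 5 lines, where the working version next logs 'enter update_gauge: left 14 right 4'.
Call chain: main -> merge_totals([4, -4, 8, 7], 7) (called at line 39).
First divergence: position 6 — after 5 matching lines the faulty run goes silent; intended next line 'enter update_gauge: left 14 right 4'.
Intended log window:
  4: scan_readings start: n=4 cutoff=7
  5: located slot 3
  6: enter update_gauge: left 14 right 4
  7: driver got 3
Execution walk:
  scan_readings([4, -4, 8, 7], 7) -> 3  [called from screen_input, line 9]
  screen_input([4, -4, 8, 7], 7) -> 14  [called from merge_totals, line 22]
Log origins:
  1: from main, line 38
  2: from merge_totals, line 21
  3: from screen_input, line 8
  4: from scan_readings, line 2
  5: from screen_input, line 10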